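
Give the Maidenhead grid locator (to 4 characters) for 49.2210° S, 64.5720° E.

Offset from 180°W / 90°S: lon 244.57°, lat 40.78°.
Field: 244.57/20 → 12 → M, 40.78/10 → 4 → E; chars ME.
Square: 4.57/2 → 2, 0.78/1 → 0; chars 20.

ME20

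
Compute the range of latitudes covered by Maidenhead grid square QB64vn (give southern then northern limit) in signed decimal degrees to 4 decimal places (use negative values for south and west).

-75.4583, -75.4167

Field Q=16, B=1: +16·20° lon, +1·10° lat → SW at lon 140°, lat -80°.
Square 6, 4: +6·2° lon, +4·1° lat → SW at lon 152°, lat -76°.
Subsquare v=21, n=13: +21·0.0833333° lon, +13·0.0416667° lat → SW at lon 153.75°, lat -75.4583°.
Cell spans 0.0833333° lon × 0.0416667° lat.
south -75.4583, north -75.4167.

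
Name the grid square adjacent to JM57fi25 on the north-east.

JM57fi36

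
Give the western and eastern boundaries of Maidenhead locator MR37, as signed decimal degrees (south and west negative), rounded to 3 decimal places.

66.000, 68.000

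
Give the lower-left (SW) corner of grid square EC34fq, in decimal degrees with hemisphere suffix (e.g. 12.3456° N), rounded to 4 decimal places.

Field E=4, C=2: +4·20° lon, +2·10° lat → SW at lon -100°, lat -70°.
Square 3, 4: +3·2° lon, +4·1° lat → SW at lon -94°, lat -66°.
Subsquare f=5, q=16: +5·0.0833333° lon, +16·0.0416667° lat → SW at lon -93.5833°, lat -65.3333°.
latitude 65.3333° S, longitude 93.5833° W.

65.3333° S, 93.5833° W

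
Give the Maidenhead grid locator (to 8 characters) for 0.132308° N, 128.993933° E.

PJ40ld91

Shift to the Maidenhead origin (180°W, 90°S): lon 308.99393, lat 90.13231.
Field: 308.99393/20 → 15 → P, 90.13231/10 → 9 → J; chars PJ.
Square: 8.99393/2 → 4, 0.13231/1 → 0; chars 40.
Subsquare: 0.99393/0.0833333 → 11 → l, 0.13231/0.0416667 → 3 → d; chars ld.
Extended square: 0.07727/0.00833333 → 9, 0.00731/0.00416667 → 1; chars 91.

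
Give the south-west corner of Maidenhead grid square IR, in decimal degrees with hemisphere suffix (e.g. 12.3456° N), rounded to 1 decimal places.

80.0° N, 20.0° W

Field I=8, R=17: +8·20° lon, +17·10° lat → SW at lon -20°, lat 80°.
latitude 80.0° N, longitude 20.0° W.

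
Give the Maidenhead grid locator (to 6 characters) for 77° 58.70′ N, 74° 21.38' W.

FQ27tx

Add 180° to longitude and 90° to latitude: 105.6437, 167.9783.
Field (20°×10°, letters A–R): lon ⌊105.6437/20⌋ = 5 → F; lat ⌊167.9783/10⌋ = 16 → Q.
Square (2°×1°, digits 0–9): lon ⌊5.6437/2⌋ = 2; lat ⌊7.9783/1⌋ = 7.
Subsquare (5′×2.5′, letters a–x): lon ⌊1.6437/0.0833333⌋ = 19 → t; lat ⌊0.9783/0.0416667⌋ = 23 → x.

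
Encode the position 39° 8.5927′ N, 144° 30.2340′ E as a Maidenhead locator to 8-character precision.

QM29gd04

Add 180° to longitude and 90° to latitude: 324.50390, 129.14321.
Field (20°×10°, letters A–R): lon ⌊324.50390/20⌋ = 16 → Q; lat ⌊129.14321/10⌋ = 12 → M.
Square (2°×1°, digits 0–9): lon ⌊4.50390/2⌋ = 2; lat ⌊9.14321/1⌋ = 9.
Subsquare (5′×2.5′, letters a–x): lon ⌊0.50390/0.0833333⌋ = 6 → g; lat ⌊0.14321/0.0416667⌋ = 3 → d.
Extended square (30″×15″, digits 0–9): lon ⌊0.00390/0.00833333⌋ = 0; lat ⌊0.01821/0.00416667⌋ = 4.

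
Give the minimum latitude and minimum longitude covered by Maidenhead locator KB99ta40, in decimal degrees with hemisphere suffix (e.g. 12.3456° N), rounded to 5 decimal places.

71.00000° S, 39.61667° E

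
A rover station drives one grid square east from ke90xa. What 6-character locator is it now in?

LE00aa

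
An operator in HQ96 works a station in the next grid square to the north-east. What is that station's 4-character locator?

Longitude square 9; +1 → 10, wraps to 0, carry into field.
Longitude field H = 7; +1 → 8 = I.
Latitude square 6; +1 → 7.

IQ07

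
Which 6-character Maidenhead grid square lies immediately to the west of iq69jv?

IQ69iv

Longitude subsquare j = 9; −1 → 8 = i.
The latitude characters are unchanged.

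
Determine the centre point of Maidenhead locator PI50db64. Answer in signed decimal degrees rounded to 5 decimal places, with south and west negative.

-9.93958, 130.30417

Field P=15, I=8: +15·20° lon, +8·10° lat → SW at lon 120°, lat -10°.
Square 5, 0: +5·2° lon, +0·1° lat → SW at lon 130°, lat -10°.
Subsquare d=3, b=1: +3·0.0833333° lon, +1·0.0416667° lat → SW at lon 130.25°, lat -9.95833°.
Extended square 6, 4: +6·0.00833333° lon, +4·0.00416667° lat → SW at lon 130.3°, lat -9.94167°.
Cell spans 0.00833333° lon × 0.00416667° lat. Centre is SW corner plus half of each.
latitude -9.93958, longitude 130.30417.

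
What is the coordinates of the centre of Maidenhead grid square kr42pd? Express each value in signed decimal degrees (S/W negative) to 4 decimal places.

82.1458, 29.2917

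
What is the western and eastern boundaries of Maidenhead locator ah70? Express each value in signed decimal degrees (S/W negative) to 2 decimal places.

Field A=0, H=7: +0·20° lon, +7·10° lat → SW at lon -180°, lat -20°.
Square 7, 0: +7·2° lon, +0·1° lat → SW at lon -166°, lat -20°.
Cell spans 2° lon × 1° lat.
west -166.00, east -164.00.

-166.00, -164.00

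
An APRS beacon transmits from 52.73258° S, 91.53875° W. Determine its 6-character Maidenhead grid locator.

Add 180° to longitude and 90° to latitude: 88.4613, 37.2674.
Field: lon ⌊88.4613/20⌋ = 4 → E; lat ⌊37.2674/10⌋ = 3 → D.
Square: lon ⌊8.4613/2⌋ = 4; lat ⌊7.2674/1⌋ = 7.
Subsquare: lon ⌊0.4613/0.0833333⌋ = 5 → f; lat ⌊0.2674/0.0416667⌋ = 6 → g.

ED47fg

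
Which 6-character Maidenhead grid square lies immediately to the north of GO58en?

Latitude subsquare n = 13; +1 → 14 = o.
The longitude characters are unchanged.

GO58eo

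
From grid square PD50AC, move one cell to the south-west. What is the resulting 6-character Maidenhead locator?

PD40xb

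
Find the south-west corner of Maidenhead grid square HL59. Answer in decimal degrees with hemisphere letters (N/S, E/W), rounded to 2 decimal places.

Field H=7, L=11: +7·20° lon, +11·10° lat → SW at lon -40°, lat 20°.
Square 5, 9: +5·2° lon, +9·1° lat → SW at lon -30°, lat 29°.
latitude 29.00° N, longitude 30.00° W.

29.00° N, 30.00° W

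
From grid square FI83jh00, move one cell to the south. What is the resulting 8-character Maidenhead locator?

FI83jg09

Latitude extended square 0; −1 → -1, wraps to 9, carry into subsquare.
Latitude subsquare h = 7; −1 → 6 = g.
The longitude characters are unchanged.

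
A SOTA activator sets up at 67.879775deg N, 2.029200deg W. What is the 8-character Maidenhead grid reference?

IP87xv61

Add 180° to longitude and 90° to latitude: 177.97080, 157.87977.
Field: lon ⌊177.97080/20⌋ = 8 → I; lat ⌊157.87977/10⌋ = 15 → P.
Square: lon ⌊17.97080/2⌋ = 8; lat ⌊7.87977/1⌋ = 7.
Subsquare: lon ⌊1.97080/0.0833333⌋ = 23 → x; lat ⌊0.87977/0.0416667⌋ = 21 → v.
Extended square: lon ⌊0.05413/0.00833333⌋ = 6; lat ⌊0.00477/0.00416667⌋ = 1.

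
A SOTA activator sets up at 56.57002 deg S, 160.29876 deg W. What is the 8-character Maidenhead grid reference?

AD93uk43

Add 180° to longitude and 90° to latitude: 19.70124, 33.42998.
Field (20°×10°, letters A–R): lon ⌊19.70124/20⌋ = 0 → A; lat ⌊33.42998/10⌋ = 3 → D.
Square (2°×1°, digits 0–9): lon ⌊19.70124/2⌋ = 9; lat ⌊3.42998/1⌋ = 3.
Subsquare (5′×2.5′, letters a–x): lon ⌊1.70124/0.0833333⌋ = 20 → u; lat ⌊0.42998/0.0416667⌋ = 10 → k.
Extended square (30″×15″, digits 0–9): lon ⌊0.03457/0.00833333⌋ = 4; lat ⌊0.01331/0.00416667⌋ = 3.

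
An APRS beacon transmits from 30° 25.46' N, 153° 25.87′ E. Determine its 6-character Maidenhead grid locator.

QM60rk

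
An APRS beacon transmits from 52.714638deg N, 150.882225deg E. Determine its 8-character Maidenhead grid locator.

Add 180° to longitude and 90° to latitude: 330.88223, 142.71464.
Field: lon ⌊330.88223/20⌋ = 16 → Q; lat ⌊142.71464/10⌋ = 14 → O.
Square: lon ⌊10.88223/2⌋ = 5; lat ⌊2.71464/1⌋ = 2.
Subsquare: lon ⌊0.88223/0.0833333⌋ = 10 → k; lat ⌊0.71464/0.0416667⌋ = 17 → r.
Extended square: lon ⌊0.04889/0.00833333⌋ = 5; lat ⌊0.00630/0.00416667⌋ = 1.

QO52kr51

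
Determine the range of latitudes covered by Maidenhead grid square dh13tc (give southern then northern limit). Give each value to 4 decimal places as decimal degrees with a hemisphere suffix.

Field D=3, H=7: +3·20° lon, +7·10° lat → SW at lon -120°, lat -20°.
Square 1, 3: +1·2° lon, +3·1° lat → SW at lon -118°, lat -17°.
Subsquare t=19, c=2: +19·0.0833333° lon, +2·0.0416667° lat → SW at lon -116.417°, lat -16.9167°.
Cell spans 0.0833333° lon × 0.0416667° lat.
south 16.9167° S, north 16.8750° S.

16.9167° S, 16.8750° S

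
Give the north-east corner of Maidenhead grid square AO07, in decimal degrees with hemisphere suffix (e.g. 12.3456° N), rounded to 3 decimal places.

58.000° N, 178.000° W

Field A=0, O=14: +0·20° lon, +14·10° lat → SW at lon -180°, lat 50°.
Square 0, 7: +0·2° lon, +7·1° lat → SW at lon -180°, lat 57°.
Cell spans 2° lon × 1° lat. NE corner is SW corner plus one full cell.
latitude 58.000° N, longitude 178.000° W.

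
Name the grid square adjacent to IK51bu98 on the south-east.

Longitude extended square 9; +1 → 10, wraps to 0, carry into subsquare.
Longitude subsquare b = 1; +1 → 2 = c.
Latitude extended square 8; −1 → 7.

IK51cu07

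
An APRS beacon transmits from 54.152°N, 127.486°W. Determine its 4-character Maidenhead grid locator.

CO64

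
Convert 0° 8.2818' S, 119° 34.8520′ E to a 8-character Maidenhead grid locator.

Shift to the Maidenhead origin (180°W, 90°S): lon 299.58087, lat 89.86197.
Field: lon ⌊299.58087/20⌋ = 14 → O; lat ⌊89.86197/10⌋ = 8 → I.
Square: lon ⌊19.58087/2⌋ = 9; lat ⌊9.86197/1⌋ = 9.
Subsquare: lon ⌊1.58087/0.0833333⌋ = 18 → s; lat ⌊0.86197/0.0416667⌋ = 20 → u.
Extended square: lon ⌊0.08087/0.00833333⌋ = 9; lat ⌊0.02864/0.00416667⌋ = 6.

OI99su96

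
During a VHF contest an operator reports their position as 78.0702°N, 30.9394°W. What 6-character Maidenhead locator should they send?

HQ48mb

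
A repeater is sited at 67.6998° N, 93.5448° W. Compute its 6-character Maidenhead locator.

Shift to the Maidenhead origin (180°W, 90°S): lon 86.4552, lat 157.6998.
Field (20°×10°, letters A–R): lon ⌊86.4552/20⌋ = 4 → E; lat ⌊157.6998/10⌋ = 15 → P.
Square (2°×1°, digits 0–9): lon ⌊6.4552/2⌋ = 3; lat ⌊7.6998/1⌋ = 7.
Subsquare (5′×2.5′, letters a–x): lon ⌊0.4552/0.0833333⌋ = 5 → f; lat ⌊0.6998/0.0416667⌋ = 16 → q.

EP37fq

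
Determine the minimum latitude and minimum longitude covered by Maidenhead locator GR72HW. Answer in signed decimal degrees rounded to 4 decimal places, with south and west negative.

82.9167, -45.4167

Field G=6, R=17: +6·20° lon, +17·10° lat → SW at lon -60°, lat 80°.
Square 7, 2: +7·2° lon, +2·1° lat → SW at lon -46°, lat 82°.
Subsquare h=7, w=22: +7·0.0833333° lon, +22·0.0416667° lat → SW at lon -45.4167°, lat 82.9167°.
latitude 82.9167, longitude -45.4167.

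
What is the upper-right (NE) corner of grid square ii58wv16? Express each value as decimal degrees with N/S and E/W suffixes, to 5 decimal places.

1.09583° S, 8.15000° W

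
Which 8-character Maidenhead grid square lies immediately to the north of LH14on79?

LH14oo70

Latitude extended square 9; +1 → 10, wraps to 0, carry into subsquare.
Latitude subsquare n = 13; +1 → 14 = o.
The longitude characters are unchanged.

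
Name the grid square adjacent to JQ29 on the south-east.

JQ38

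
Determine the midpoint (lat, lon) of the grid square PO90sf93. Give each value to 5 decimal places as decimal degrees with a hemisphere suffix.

Field P=15, O=14: +15·20° lon, +14·10° lat → SW at lon 120°, lat 50°.
Square 9, 0: +9·2° lon, +0·1° lat → SW at lon 138°, lat 50°.
Subsquare s=18, f=5: +18·0.0833333° lon, +5·0.0416667° lat → SW at lon 139.5°, lat 50.2083°.
Extended square 9, 3: +9·0.00833333° lon, +3·0.00416667° lat → SW at lon 139.575°, lat 50.2208°.
Cell spans 0.00833333° lon × 0.00416667° lat. Centre is SW corner plus half of each.
latitude 50.22292° N, longitude 139.57917° E.

50.22292° N, 139.57917° E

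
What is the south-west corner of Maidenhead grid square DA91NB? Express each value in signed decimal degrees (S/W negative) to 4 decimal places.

-88.9583, -100.9167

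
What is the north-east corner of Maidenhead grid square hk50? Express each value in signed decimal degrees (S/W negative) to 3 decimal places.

Field H=7, K=10: +7·20° lon, +10·10° lat → SW at lon -40°, lat 10°.
Square 5, 0: +5·2° lon, +0·1° lat → SW at lon -30°, lat 10°.
Cell spans 2° lon × 1° lat. NE corner is SW corner plus one full cell.
latitude 11.000, longitude -28.000.

11.000, -28.000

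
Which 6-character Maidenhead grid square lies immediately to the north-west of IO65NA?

IO65mb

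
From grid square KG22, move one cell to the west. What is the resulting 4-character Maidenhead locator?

KG12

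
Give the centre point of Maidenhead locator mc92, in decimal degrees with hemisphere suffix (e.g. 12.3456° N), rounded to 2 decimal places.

Field M=12, C=2: +12·20° lon, +2·10° lat → SW at lon 60°, lat -70°.
Square 9, 2: +9·2° lon, +2·1° lat → SW at lon 78°, lat -68°.
Cell spans 2° lon × 1° lat. Centre is SW corner plus half of each.
latitude 67.50° S, longitude 79.00° E.

67.50° S, 79.00° E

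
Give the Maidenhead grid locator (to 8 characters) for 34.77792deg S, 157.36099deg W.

Shift to the Maidenhead origin (180°W, 90°S): lon 22.63901, lat 55.22208.
Field: 22.63901/20 → 1 → B, 55.22208/10 → 5 → F; chars BF.
Square: 2.63901/2 → 1, 5.22208/1 → 5; chars 15.
Subsquare: 0.63901/0.0833333 → 7 → h, 0.22208/0.0416667 → 5 → f; chars hf.
Extended square: 0.05568/0.00833333 → 6, 0.01375/0.00416667 → 3; chars 63.

BF15hf63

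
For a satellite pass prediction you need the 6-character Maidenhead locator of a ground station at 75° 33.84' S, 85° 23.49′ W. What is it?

Add 180° to longitude and 90° to latitude: 94.6085, 14.4360.
Field: 94.6085/20 → 4 → E, 14.4360/10 → 1 → B; chars EB.
Square: 14.6085/2 → 7, 4.4360/1 → 4; chars 74.
Subsquare: 0.6085/0.0833333 → 7 → h, 0.4360/0.0416667 → 10 → k; chars hk.

EB74hk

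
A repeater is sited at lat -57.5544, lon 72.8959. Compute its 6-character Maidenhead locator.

Add 180° to longitude and 90° to latitude: 252.8959, 32.4456.
Field: lon ⌊252.8959/20⌋ = 12 → M; lat ⌊32.4456/10⌋ = 3 → D.
Square: lon ⌊12.8959/2⌋ = 6; lat ⌊2.4456/1⌋ = 2.
Subsquare: lon ⌊0.8959/0.0833333⌋ = 10 → k; lat ⌊0.4456/0.0416667⌋ = 10 → k.

MD62kk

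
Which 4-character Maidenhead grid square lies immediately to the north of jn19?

Latitude square 9; +1 → 10, wraps to 0, carry into field.
Latitude field N = 13; +1 → 14 = O.
The longitude characters are unchanged.

JO10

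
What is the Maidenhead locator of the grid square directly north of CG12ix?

Latitude subsquare x = 23; +1 → 24, wraps to 0 = a, carry into square.
Latitude square 2; +1 → 3.
The longitude characters are unchanged.

CG13ia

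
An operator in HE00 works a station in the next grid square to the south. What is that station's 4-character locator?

HD09

Latitude square 0; −1 → -1, wraps to 9, carry into field.
Latitude field E = 4; −1 → 3 = D.
The longitude characters are unchanged.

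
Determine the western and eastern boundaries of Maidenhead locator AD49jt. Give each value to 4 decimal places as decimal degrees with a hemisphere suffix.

171.2500° W, 171.1667° W

Field A=0, D=3: +0·20° lon, +3·10° lat → SW at lon -180°, lat -60°.
Square 4, 9: +4·2° lon, +9·1° lat → SW at lon -172°, lat -51°.
Subsquare j=9, t=19: +9·0.0833333° lon, +19·0.0416667° lat → SW at lon -171.25°, lat -50.2083°.
Cell spans 0.0833333° lon × 0.0416667° lat.
west 171.2500° W, east 171.1667° W.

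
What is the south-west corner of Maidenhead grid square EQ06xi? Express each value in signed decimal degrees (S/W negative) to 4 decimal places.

76.3333, -98.0833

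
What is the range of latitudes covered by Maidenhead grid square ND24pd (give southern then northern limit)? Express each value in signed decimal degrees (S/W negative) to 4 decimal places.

Field N=13, D=3: +13·20° lon, +3·10° lat → SW at lon 80°, lat -60°.
Square 2, 4: +2·2° lon, +4·1° lat → SW at lon 84°, lat -56°.
Subsquare p=15, d=3: +15·0.0833333° lon, +3·0.0416667° lat → SW at lon 85.25°, lat -55.875°.
Cell spans 0.0833333° lon × 0.0416667° lat.
south -55.8750, north -55.8333.

-55.8750, -55.8333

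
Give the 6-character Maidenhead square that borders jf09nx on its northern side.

JG00na

Latitude subsquare x = 23; +1 → 24, wraps to 0 = a, carry into square.
Latitude square 9; +1 → 10, wraps to 0, carry into field.
Latitude field F = 5; +1 → 6 = G.
The longitude characters are unchanged.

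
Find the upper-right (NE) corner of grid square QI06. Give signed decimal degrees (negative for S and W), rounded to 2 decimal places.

-3.00, 142.00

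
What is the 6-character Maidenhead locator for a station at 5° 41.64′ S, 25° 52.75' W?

Shift to the Maidenhead origin (180°W, 90°S): lon 154.1208, lat 84.3060.
Field: lon ⌊154.1208/20⌋ = 7 → H; lat ⌊84.3060/10⌋ = 8 → I.
Square: lon ⌊14.1208/2⌋ = 7; lat ⌊4.3060/1⌋ = 4.
Subsquare: lon ⌊0.1208/0.0833333⌋ = 1 → b; lat ⌊0.3060/0.0416667⌋ = 7 → h.

HI74bh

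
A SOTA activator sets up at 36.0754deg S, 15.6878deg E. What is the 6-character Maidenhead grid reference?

Add 180° to longitude and 90° to latitude: 195.6878, 53.9246.
Field: 195.6878/20 → 9 → J, 53.9246/10 → 5 → F; chars JF.
Square: 15.6878/2 → 7, 3.9246/1 → 3; chars 73.
Subsquare: 1.6878/0.0833333 → 20 → u, 0.9246/0.0416667 → 22 → w; chars uw.

JF73uw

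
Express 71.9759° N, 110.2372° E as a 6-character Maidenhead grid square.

Shift to the Maidenhead origin (180°W, 90°S): lon 290.2372, lat 161.9759.
Field: lon ⌊290.2372/20⌋ = 14 → O; lat ⌊161.9759/10⌋ = 16 → Q.
Square: lon ⌊10.2372/2⌋ = 5; lat ⌊1.9759/1⌋ = 1.
Subsquare: lon ⌊0.2372/0.0833333⌋ = 2 → c; lat ⌊0.9759/0.0416667⌋ = 23 → x.

OQ51cx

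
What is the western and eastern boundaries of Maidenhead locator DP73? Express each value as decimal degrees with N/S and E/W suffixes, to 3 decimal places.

106.000° W, 104.000° W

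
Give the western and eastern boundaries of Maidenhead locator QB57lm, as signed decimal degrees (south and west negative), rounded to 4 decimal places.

Field Q=16, B=1: +16·20° lon, +1·10° lat → SW at lon 140°, lat -80°.
Square 5, 7: +5·2° lon, +7·1° lat → SW at lon 150°, lat -73°.
Subsquare l=11, m=12: +11·0.0833333° lon, +12·0.0416667° lat → SW at lon 150.917°, lat -72.5°.
Cell spans 0.0833333° lon × 0.0416667° lat.
west 150.9167, east 151.0000.

150.9167, 151.0000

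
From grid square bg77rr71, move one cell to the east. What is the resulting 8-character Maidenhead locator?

Longitude extended square 7; +1 → 8.
The latitude characters are unchanged.

BG77rr81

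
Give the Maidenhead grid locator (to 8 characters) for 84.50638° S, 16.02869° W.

Add 180° to longitude and 90° to latitude: 163.97131, 5.49362.
Field: lon ⌊163.97131/20⌋ = 8 → I; lat ⌊5.49362/10⌋ = 0 → A.
Square: lon ⌊3.97131/2⌋ = 1; lat ⌊5.49362/1⌋ = 5.
Subsquare: lon ⌊1.97131/0.0833333⌋ = 23 → x; lat ⌊0.49362/0.0416667⌋ = 11 → l.
Extended square: lon ⌊0.05464/0.00833333⌋ = 6; lat ⌊0.03529/0.00416667⌋ = 8.

IA15xl68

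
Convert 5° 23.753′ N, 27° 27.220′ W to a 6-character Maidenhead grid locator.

HJ65gj

Shift to the Maidenhead origin (180°W, 90°S): lon 152.5463, lat 95.3959.
Field (20°×10°, letters A–R): 152.5463/20 → 7 → H, 95.3959/10 → 9 → J; chars HJ.
Square (2°×1°, digits 0–9): 12.5463/2 → 6, 5.3959/1 → 5; chars 65.
Subsquare (5′×2.5′, letters a–x): 0.5463/0.0833333 → 6 → g, 0.3959/0.0416667 → 9 → j; chars gj.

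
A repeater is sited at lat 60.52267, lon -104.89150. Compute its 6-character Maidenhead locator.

DP70nm

Add 180° to longitude and 90° to latitude: 75.1085, 150.5227.
Field: 75.1085/20 → 3 → D, 150.5227/10 → 15 → P; chars DP.
Square: 15.1085/2 → 7, 0.5227/1 → 0; chars 70.
Subsquare: 1.1085/0.0833333 → 13 → n, 0.5227/0.0416667 → 12 → m; chars nm.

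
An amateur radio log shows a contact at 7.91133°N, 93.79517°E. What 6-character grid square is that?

NJ67vv

Add 180° to longitude and 90° to latitude: 273.7952, 97.9113.
Field: 273.7952/20 → 13 → N, 97.9113/10 → 9 → J; chars NJ.
Square: 13.7952/2 → 6, 7.9113/1 → 7; chars 67.
Subsquare: 1.7952/0.0833333 → 21 → v, 0.9113/0.0416667 → 21 → v; chars vv.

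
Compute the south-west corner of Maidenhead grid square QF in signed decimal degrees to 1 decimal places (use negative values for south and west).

-40.0, 140.0

Field Q=16, F=5: +16·20° lon, +5·10° lat → SW at lon 140°, lat -40°.
latitude -40.0, longitude 140.0.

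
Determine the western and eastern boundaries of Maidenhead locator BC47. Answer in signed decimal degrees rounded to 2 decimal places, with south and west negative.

-152.00, -150.00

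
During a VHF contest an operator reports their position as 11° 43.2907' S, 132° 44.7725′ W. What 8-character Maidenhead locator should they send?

Add 180° to longitude and 90° to latitude: 47.25379, 78.27849.
Field (20°×10°, letters A–R): lon ⌊47.25379/20⌋ = 2 → C; lat ⌊78.27849/10⌋ = 7 → H.
Square (2°×1°, digits 0–9): lon ⌊7.25379/2⌋ = 3; lat ⌊8.27849/1⌋ = 8.
Subsquare (5′×2.5′, letters a–x): lon ⌊1.25379/0.0833333⌋ = 15 → p; lat ⌊0.27849/0.0416667⌋ = 6 → g.
Extended square (30″×15″, digits 0–9): lon ⌊0.00379/0.00833333⌋ = 0; lat ⌊0.02849/0.00416667⌋ = 6.

CH38pg06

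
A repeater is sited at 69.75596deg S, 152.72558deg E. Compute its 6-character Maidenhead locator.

Add 180° to longitude and 90° to latitude: 332.7256, 20.2440.
Field (20°×10°, letters A–R): lon ⌊332.7256/20⌋ = 16 → Q; lat ⌊20.2440/10⌋ = 2 → C.
Square (2°×1°, digits 0–9): lon ⌊12.7256/2⌋ = 6; lat ⌊0.2440/1⌋ = 0.
Subsquare (5′×2.5′, letters a–x): lon ⌊0.7256/0.0833333⌋ = 8 → i; lat ⌊0.2440/0.0416667⌋ = 5 → f.

QC60if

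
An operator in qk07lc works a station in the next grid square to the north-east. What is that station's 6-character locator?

Longitude subsquare l = 11; +1 → 12 = m.
Latitude subsquare c = 2; +1 → 3 = d.

QK07md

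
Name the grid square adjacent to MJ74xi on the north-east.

Longitude subsquare x = 23; +1 → 24, wraps to 0 = a, carry into square.
Longitude square 7; +1 → 8.
Latitude subsquare i = 8; +1 → 9 = j.

MJ84aj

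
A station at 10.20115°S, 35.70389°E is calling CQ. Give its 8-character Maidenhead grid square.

KH79ut41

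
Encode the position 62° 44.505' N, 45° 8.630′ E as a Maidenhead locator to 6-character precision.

LP22nr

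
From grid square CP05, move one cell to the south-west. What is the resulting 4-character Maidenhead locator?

BP94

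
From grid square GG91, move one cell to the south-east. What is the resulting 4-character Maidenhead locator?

HG00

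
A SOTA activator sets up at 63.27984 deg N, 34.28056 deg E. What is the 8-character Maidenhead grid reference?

KP73dg37

Add 180° to longitude and 90° to latitude: 214.28056, 153.27984.
Field: 214.28056/20 → 10 → K, 153.27984/10 → 15 → P; chars KP.
Square: 14.28056/2 → 7, 3.27984/1 → 3; chars 73.
Subsquare: 0.28056/0.0833333 → 3 → d, 0.27984/0.0416667 → 6 → g; chars dg.
Extended square: 0.03056/0.00833333 → 3, 0.02984/0.00416667 → 7; chars 37.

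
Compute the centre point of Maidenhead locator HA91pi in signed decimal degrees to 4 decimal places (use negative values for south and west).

-88.6458, -20.7083

Field H=7, A=0: +7·20° lon, +0·10° lat → SW at lon -40°, lat -90°.
Square 9, 1: +9·2° lon, +1·1° lat → SW at lon -22°, lat -89°.
Subsquare p=15, i=8: +15·0.0833333° lon, +8·0.0416667° lat → SW at lon -20.75°, lat -88.6667°.
Cell spans 0.0833333° lon × 0.0416667° lat. Centre is SW corner plus half of each.
latitude -88.6458, longitude -20.7083.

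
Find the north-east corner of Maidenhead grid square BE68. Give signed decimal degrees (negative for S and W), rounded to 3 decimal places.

-41.000, -146.000

Field B=1, E=4: +1·20° lon, +4·10° lat → SW at lon -160°, lat -50°.
Square 6, 8: +6·2° lon, +8·1° lat → SW at lon -148°, lat -42°.
Cell spans 2° lon × 1° lat. NE corner is SW corner plus one full cell.
latitude -41.000, longitude -146.000.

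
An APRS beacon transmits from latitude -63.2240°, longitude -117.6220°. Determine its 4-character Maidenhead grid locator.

DC16

Add 180° to longitude and 90° to latitude: 62.38, 26.78.
Field: lon ⌊62.38/20⌋ = 3 → D; lat ⌊26.78/10⌋ = 2 → C.
Square: lon ⌊2.38/2⌋ = 1; lat ⌊6.78/1⌋ = 6.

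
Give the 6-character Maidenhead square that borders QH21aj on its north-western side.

Longitude subsquare a = 0; −1 → -1, wraps to 23 = x, carry into square.
Longitude square 2; −1 → 1.
Latitude subsquare j = 9; +1 → 10 = k.

QH11xk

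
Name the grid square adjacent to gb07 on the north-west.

FB98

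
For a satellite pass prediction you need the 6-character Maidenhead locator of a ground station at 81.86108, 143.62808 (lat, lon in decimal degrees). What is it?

QR11tu

Shift to the Maidenhead origin (180°W, 90°S): lon 323.6281, lat 171.8611.
Field: 323.6281/20 → 16 → Q, 171.8611/10 → 17 → R; chars QR.
Square: 3.6281/2 → 1, 1.8611/1 → 1; chars 11.
Subsquare: 1.6281/0.0833333 → 19 → t, 0.8611/0.0416667 → 20 → u; chars tu.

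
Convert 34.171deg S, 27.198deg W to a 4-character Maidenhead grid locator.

Offset from 180°W / 90°S: lon 152.80°, lat 55.83°.
Field: lon ⌊152.80/20⌋ = 7 → H; lat ⌊55.83/10⌋ = 5 → F.
Square: lon ⌊12.80/2⌋ = 6; lat ⌊5.83/1⌋ = 5.

HF65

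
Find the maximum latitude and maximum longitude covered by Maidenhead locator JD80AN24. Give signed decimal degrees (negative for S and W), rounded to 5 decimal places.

-59.43750, 16.02500

Field J=9, D=3: +9·20° lon, +3·10° lat → SW at lon 0°, lat -60°.
Square 8, 0: +8·2° lon, +0·1° lat → SW at lon 16°, lat -60°.
Subsquare a=0, n=13: +0·0.0833333° lon, +13·0.0416667° lat → SW at lon 16°, lat -59.4583°.
Extended square 2, 4: +2·0.00833333° lon, +4·0.00416667° lat → SW at lon 16.0167°, lat -59.4417°.
Cell spans 0.00833333° lon × 0.00416667° lat. NE corner is SW corner plus one full cell.
latitude -59.43750, longitude 16.02500.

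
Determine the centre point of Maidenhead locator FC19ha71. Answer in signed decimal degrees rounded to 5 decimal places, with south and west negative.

-60.99375, -77.35417

Field F=5, C=2: +5·20° lon, +2·10° lat → SW at lon -80°, lat -70°.
Square 1, 9: +1·2° lon, +9·1° lat → SW at lon -78°, lat -61°.
Subsquare h=7, a=0: +7·0.0833333° lon, +0·0.0416667° lat → SW at lon -77.4167°, lat -61°.
Extended square 7, 1: +7·0.00833333° lon, +1·0.00416667° lat → SW at lon -77.3583°, lat -60.9958°.
Cell spans 0.00833333° lon × 0.00416667° lat. Centre is SW corner plus half of each.
latitude -60.99375, longitude -77.35417.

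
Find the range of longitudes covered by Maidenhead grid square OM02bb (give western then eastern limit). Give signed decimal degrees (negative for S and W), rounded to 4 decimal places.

Field O=14, M=12: +14·20° lon, +12·10° lat → SW at lon 100°, lat 30°.
Square 0, 2: +0·2° lon, +2·1° lat → SW at lon 100°, lat 32°.
Subsquare b=1, b=1: +1·0.0833333° lon, +1·0.0416667° lat → SW at lon 100.083°, lat 32.0417°.
Cell spans 0.0833333° lon × 0.0416667° lat.
west 100.0833, east 100.1667.

100.0833, 100.1667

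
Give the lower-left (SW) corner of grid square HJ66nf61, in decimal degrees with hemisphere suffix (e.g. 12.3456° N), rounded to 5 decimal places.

6.21250° N, 26.86667° W

Field H=7, J=9: +7·20° lon, +9·10° lat → SW at lon -40°, lat 0°.
Square 6, 6: +6·2° lon, +6·1° lat → SW at lon -28°, lat 6°.
Subsquare n=13, f=5: +13·0.0833333° lon, +5·0.0416667° lat → SW at lon -26.9167°, lat 6.20833°.
Extended square 6, 1: +6·0.00833333° lon, +1·0.00416667° lat → SW at lon -26.8667°, lat 6.2125°.
latitude 6.21250° N, longitude 26.86667° W.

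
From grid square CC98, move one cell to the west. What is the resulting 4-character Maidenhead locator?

CC88

Longitude square 9; −1 → 8.
The latitude characters are unchanged.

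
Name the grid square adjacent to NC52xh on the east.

Longitude subsquare x = 23; +1 → 24, wraps to 0 = a, carry into square.
Longitude square 5; +1 → 6.
The latitude characters are unchanged.

NC62ah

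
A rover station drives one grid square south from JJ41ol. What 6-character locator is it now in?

Latitude subsquare l = 11; −1 → 10 = k.
The longitude characters are unchanged.

JJ41ok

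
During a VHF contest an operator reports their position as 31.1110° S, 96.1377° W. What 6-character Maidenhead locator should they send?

EF18wv

Offset from 180°W / 90°S: lon 83.8623°, lat 58.8890°.
Field: 83.8623/20 → 4 → E, 58.8890/10 → 5 → F; chars EF.
Square: 3.8623/2 → 1, 8.8890/1 → 8; chars 18.
Subsquare: 1.8623/0.0833333 → 22 → w, 0.8890/0.0416667 → 21 → v; chars wv.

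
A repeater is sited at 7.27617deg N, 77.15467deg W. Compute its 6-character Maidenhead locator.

FJ17kg

Shift to the Maidenhead origin (180°W, 90°S): lon 102.8453, lat 97.2762.
Field (20°×10°, letters A–R): lon ⌊102.8453/20⌋ = 5 → F; lat ⌊97.2762/10⌋ = 9 → J.
Square (2°×1°, digits 0–9): lon ⌊2.8453/2⌋ = 1; lat ⌊7.2762/1⌋ = 7.
Subsquare (5′×2.5′, letters a–x): lon ⌊0.8453/0.0833333⌋ = 10 → k; lat ⌊0.2762/0.0416667⌋ = 6 → g.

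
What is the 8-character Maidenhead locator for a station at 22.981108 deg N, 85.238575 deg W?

EL72jx15

Shift to the Maidenhead origin (180°W, 90°S): lon 94.76143, lat 112.98111.
Field: 94.76143/20 → 4 → E, 112.98111/10 → 11 → L; chars EL.
Square: 14.76143/2 → 7, 2.98111/1 → 2; chars 72.
Subsquare: 0.76143/0.0833333 → 9 → j, 0.98111/0.0416667 → 23 → x; chars jx.
Extended square: 0.01143/0.00833333 → 1, 0.02277/0.00416667 → 5; chars 15.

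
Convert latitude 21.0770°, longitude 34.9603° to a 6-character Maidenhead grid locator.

KL71lb

Add 180° to longitude and 90° to latitude: 214.9603, 111.0770.
Field: 214.9603/20 → 10 → K, 111.0770/10 → 11 → L; chars KL.
Square: 14.9603/2 → 7, 1.0770/1 → 1; chars 71.
Subsquare: 0.9603/0.0833333 → 11 → l, 0.0770/0.0416667 → 1 → b; chars lb.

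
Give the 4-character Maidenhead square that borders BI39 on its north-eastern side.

Longitude square 3; +1 → 4.
Latitude square 9; +1 → 10, wraps to 0, carry into field.
Latitude field I = 8; +1 → 9 = J.

BJ40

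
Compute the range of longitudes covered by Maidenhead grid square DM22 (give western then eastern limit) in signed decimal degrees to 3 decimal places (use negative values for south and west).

-116.000, -114.000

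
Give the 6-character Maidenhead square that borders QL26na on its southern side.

QL25nx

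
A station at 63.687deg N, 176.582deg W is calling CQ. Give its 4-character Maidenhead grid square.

AP13

Offset from 180°W / 90°S: lon 3.42°, lat 153.69°.
Field: lon ⌊3.42/20⌋ = 0 → A; lat ⌊153.69/10⌋ = 15 → P.
Square: lon ⌊3.42/2⌋ = 1; lat ⌊3.69/1⌋ = 3.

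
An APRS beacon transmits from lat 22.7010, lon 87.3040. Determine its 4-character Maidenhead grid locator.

Add 180° to longitude and 90° to latitude: 267.30, 112.70.
Field: 267.30/20 → 13 → N, 112.70/10 → 11 → L; chars NL.
Square: 7.30/2 → 3, 2.70/1 → 2; chars 32.

NL32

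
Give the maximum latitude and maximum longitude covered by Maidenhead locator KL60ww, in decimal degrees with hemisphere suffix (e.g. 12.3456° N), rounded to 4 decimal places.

20.9583° N, 33.9167° E

Field K=10, L=11: +10·20° lon, +11·10° lat → SW at lon 20°, lat 20°.
Square 6, 0: +6·2° lon, +0·1° lat → SW at lon 32°, lat 20°.
Subsquare w=22, w=22: +22·0.0833333° lon, +22·0.0416667° lat → SW at lon 33.8333°, lat 20.9167°.
Cell spans 0.0833333° lon × 0.0416667° lat. NE corner is SW corner plus one full cell.
latitude 20.9583° N, longitude 33.9167° E.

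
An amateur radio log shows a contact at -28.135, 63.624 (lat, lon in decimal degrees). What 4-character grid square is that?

Shift to the Maidenhead origin (180°W, 90°S): lon 243.62, lat 61.86.
Field (20°×10°, letters A–R): lon ⌊243.62/20⌋ = 12 → M; lat ⌊61.86/10⌋ = 6 → G.
Square (2°×1°, digits 0–9): lon ⌊3.62/2⌋ = 1; lat ⌊1.86/1⌋ = 1.

MG11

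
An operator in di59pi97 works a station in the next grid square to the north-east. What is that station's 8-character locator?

DI59qi08

Longitude extended square 9; +1 → 10, wraps to 0, carry into subsquare.
Longitude subsquare p = 15; +1 → 16 = q.
Latitude extended square 7; +1 → 8.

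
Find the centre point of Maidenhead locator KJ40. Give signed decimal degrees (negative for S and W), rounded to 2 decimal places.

0.50, 29.00

Field K=10, J=9: +10·20° lon, +9·10° lat → SW at lon 20°, lat 0°.
Square 4, 0: +4·2° lon, +0·1° lat → SW at lon 28°, lat 0°.
Cell spans 2° lon × 1° lat. Centre is SW corner plus half of each.
latitude 0.50, longitude 29.00.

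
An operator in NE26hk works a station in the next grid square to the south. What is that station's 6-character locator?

NE26hj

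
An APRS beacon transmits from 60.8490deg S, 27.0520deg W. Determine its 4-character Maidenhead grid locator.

HC69

Shift to the Maidenhead origin (180°W, 90°S): lon 152.95, lat 29.15.
Field: lon ⌊152.95/20⌋ = 7 → H; lat ⌊29.15/10⌋ = 2 → C.
Square: lon ⌊12.95/2⌋ = 6; lat ⌊9.15/1⌋ = 9.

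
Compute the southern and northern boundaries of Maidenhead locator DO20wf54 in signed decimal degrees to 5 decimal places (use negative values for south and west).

Field D=3, O=14: +3·20° lon, +14·10° lat → SW at lon -120°, lat 50°.
Square 2, 0: +2·2° lon, +0·1° lat → SW at lon -116°, lat 50°.
Subsquare w=22, f=5: +22·0.0833333° lon, +5·0.0416667° lat → SW at lon -114.167°, lat 50.2083°.
Extended square 5, 4: +5·0.00833333° lon, +4·0.00416667° lat → SW at lon -114.125°, lat 50.225°.
Cell spans 0.00833333° lon × 0.00416667° lat.
south 50.22500, north 50.22917.

50.22500, 50.22917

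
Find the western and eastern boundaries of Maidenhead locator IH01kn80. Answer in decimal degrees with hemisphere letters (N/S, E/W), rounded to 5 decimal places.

Field I=8, H=7: +8·20° lon, +7·10° lat → SW at lon -20°, lat -20°.
Square 0, 1: +0·2° lon, +1·1° lat → SW at lon -20°, lat -19°.
Subsquare k=10, n=13: +10·0.0833333° lon, +13·0.0416667° lat → SW at lon -19.1667°, lat -18.4583°.
Extended square 8, 0: +8·0.00833333° lon, +0·0.00416667° lat → SW at lon -19.1°, lat -18.4583°.
Cell spans 0.00833333° lon × 0.00416667° lat.
west 19.10000° W, east 19.09167° W.

19.10000° W, 19.09167° W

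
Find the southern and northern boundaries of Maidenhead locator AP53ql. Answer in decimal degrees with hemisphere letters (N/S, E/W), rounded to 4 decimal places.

Field A=0, P=15: +0·20° lon, +15·10° lat → SW at lon -180°, lat 60°.
Square 5, 3: +5·2° lon, +3·1° lat → SW at lon -170°, lat 63°.
Subsquare q=16, l=11: +16·0.0833333° lon, +11·0.0416667° lat → SW at lon -168.667°, lat 63.4583°.
Cell spans 0.0833333° lon × 0.0416667° lat.
south 63.4583° N, north 63.5000° N.

63.4583° N, 63.5000° N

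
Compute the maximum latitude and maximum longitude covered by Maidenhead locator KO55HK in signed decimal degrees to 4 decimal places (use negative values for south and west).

55.4583, 30.6667

Field K=10, O=14: +10·20° lon, +14·10° lat → SW at lon 20°, lat 50°.
Square 5, 5: +5·2° lon, +5·1° lat → SW at lon 30°, lat 55°.
Subsquare h=7, k=10: +7·0.0833333° lon, +10·0.0416667° lat → SW at lon 30.5833°, lat 55.4167°.
Cell spans 0.0833333° lon × 0.0416667° lat. NE corner is SW corner plus one full cell.
latitude 55.4583, longitude 30.6667.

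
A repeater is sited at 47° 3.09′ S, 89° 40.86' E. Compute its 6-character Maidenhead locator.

NE42uw

Shift to the Maidenhead origin (180°W, 90°S): lon 269.6810, lat 42.9485.
Field: lon ⌊269.6810/20⌋ = 13 → N; lat ⌊42.9485/10⌋ = 4 → E.
Square: lon ⌊9.6810/2⌋ = 4; lat ⌊2.9485/1⌋ = 2.
Subsquare: lon ⌊1.6810/0.0833333⌋ = 20 → u; lat ⌊0.9485/0.0416667⌋ = 22 → w.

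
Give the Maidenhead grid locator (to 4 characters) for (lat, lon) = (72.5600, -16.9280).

IQ12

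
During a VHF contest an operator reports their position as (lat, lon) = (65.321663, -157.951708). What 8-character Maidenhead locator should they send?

Shift to the Maidenhead origin (180°W, 90°S): lon 22.04829, lat 155.32166.
Field: lon ⌊22.04829/20⌋ = 1 → B; lat ⌊155.32166/10⌋ = 15 → P.
Square: lon ⌊2.04829/2⌋ = 1; lat ⌊5.32166/1⌋ = 5.
Subsquare: lon ⌊0.04829/0.0833333⌋ = 0 → a; lat ⌊0.32166/0.0416667⌋ = 7 → h.
Extended square: lon ⌊0.04829/0.00833333⌋ = 5; lat ⌊0.03000/0.00416667⌋ = 7.

BP15ah57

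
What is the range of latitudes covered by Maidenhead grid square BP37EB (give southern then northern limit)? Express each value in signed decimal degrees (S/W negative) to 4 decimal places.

Field B=1, P=15: +1·20° lon, +15·10° lat → SW at lon -160°, lat 60°.
Square 3, 7: +3·2° lon, +7·1° lat → SW at lon -154°, lat 67°.
Subsquare e=4, b=1: +4·0.0833333° lon, +1·0.0416667° lat → SW at lon -153.667°, lat 67.0417°.
Cell spans 0.0833333° lon × 0.0416667° lat.
south 67.0417, north 67.0833.

67.0417, 67.0833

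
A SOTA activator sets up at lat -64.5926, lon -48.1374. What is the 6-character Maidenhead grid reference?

GC55wj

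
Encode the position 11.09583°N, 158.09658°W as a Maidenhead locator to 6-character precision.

BK01wc

Shift to the Maidenhead origin (180°W, 90°S): lon 21.9034, lat 101.0958.
Field: 21.9034/20 → 1 → B, 101.0958/10 → 10 → K; chars BK.
Square: 1.9034/2 → 0, 1.0958/1 → 1; chars 01.
Subsquare: 1.9034/0.0833333 → 22 → w, 0.0958/0.0416667 → 2 → c; chars wc.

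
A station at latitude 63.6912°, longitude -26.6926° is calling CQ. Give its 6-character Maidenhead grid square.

Offset from 180°W / 90°S: lon 153.3074°, lat 153.6912°.
Field: 153.3074/20 → 7 → H, 153.6912/10 → 15 → P; chars HP.
Square: 13.3074/2 → 6, 3.6912/1 → 3; chars 63.
Subsquare: 1.3074/0.0833333 → 15 → p, 0.6912/0.0416667 → 16 → q; chars pq.

HP63pq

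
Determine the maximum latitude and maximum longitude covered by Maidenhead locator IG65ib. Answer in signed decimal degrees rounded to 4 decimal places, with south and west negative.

Field I=8, G=6: +8·20° lon, +6·10° lat → SW at lon -20°, lat -30°.
Square 6, 5: +6·2° lon, +5·1° lat → SW at lon -8°, lat -25°.
Subsquare i=8, b=1: +8·0.0833333° lon, +1·0.0416667° lat → SW at lon -7.33333°, lat -24.9583°.
Cell spans 0.0833333° lon × 0.0416667° lat. NE corner is SW corner plus one full cell.
latitude -24.9167, longitude -7.2500.

-24.9167, -7.2500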